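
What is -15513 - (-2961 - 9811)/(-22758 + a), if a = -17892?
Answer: -315308111/20325 ≈ -15513.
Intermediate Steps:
-15513 - (-2961 - 9811)/(-22758 + a) = -15513 - (-2961 - 9811)/(-22758 - 17892) = -15513 - (-12772)/(-40650) = -15513 - (-12772)*(-1)/40650 = -15513 - 1*6386/20325 = -15513 - 6386/20325 = -315308111/20325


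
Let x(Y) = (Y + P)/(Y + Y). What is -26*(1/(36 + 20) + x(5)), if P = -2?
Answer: -1157/140 ≈ -8.2643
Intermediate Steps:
x(Y) = (-2 + Y)/(2*Y) (x(Y) = (Y - 2)/(Y + Y) = (-2 + Y)/((2*Y)) = (-2 + Y)*(1/(2*Y)) = (-2 + Y)/(2*Y))
-26*(1/(36 + 20) + x(5)) = -26*(1/(36 + 20) + (½)*(-2 + 5)/5) = -26*(1/56 + (½)*(⅕)*3) = -26*(1/56 + 3/10) = -26*89/280 = -1157/140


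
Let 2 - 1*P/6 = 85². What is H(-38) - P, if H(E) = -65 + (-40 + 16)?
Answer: 43249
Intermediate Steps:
H(E) = -89 (H(E) = -65 - 24 = -89)
P = -43338 (P = 12 - 6*85² = 12 - 6*7225 = 12 - 43350 = -43338)
H(-38) - P = -89 - 1*(-43338) = -89 + 43338 = 43249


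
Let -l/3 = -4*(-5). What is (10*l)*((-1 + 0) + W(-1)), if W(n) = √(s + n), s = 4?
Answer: 600 - 600*√3 ≈ -439.23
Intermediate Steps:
l = -60 (l = -(-12)*(-5) = -3*20 = -60)
W(n) = √(4 + n)
(10*l)*((-1 + 0) + W(-1)) = (10*(-60))*((-1 + 0) + √(4 - 1)) = -600*(-1 + √3) = 600 - 600*√3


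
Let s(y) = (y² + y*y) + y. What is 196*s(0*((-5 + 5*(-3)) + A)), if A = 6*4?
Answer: 0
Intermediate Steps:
A = 24
s(y) = y + 2*y² (s(y) = (y² + y²) + y = 2*y² + y = y + 2*y²)
196*s(0*((-5 + 5*(-3)) + A)) = 196*((0*((-5 + 5*(-3)) + 24))*(1 + 2*(0*((-5 + 5*(-3)) + 24)))) = 196*((0*((-5 - 15) + 24))*(1 + 2*(0*((-5 - 15) + 24)))) = 196*((0*(-20 + 24))*(1 + 2*(0*(-20 + 24)))) = 196*((0*4)*(1 + 2*(0*4))) = 196*(0*(1 + 2*0)) = 196*(0*(1 + 0)) = 196*(0*1) = 196*0 = 0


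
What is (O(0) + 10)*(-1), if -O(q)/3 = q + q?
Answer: -10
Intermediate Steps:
O(q) = -6*q (O(q) = -3*(q + q) = -6*q)
(O(0) + 10)*(-1) = (-6*0 + 10)*(-1) = (0 + 10)*(-1) = 10*(-1) = -10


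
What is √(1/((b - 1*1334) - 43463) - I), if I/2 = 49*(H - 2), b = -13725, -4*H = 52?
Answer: √5034491932958/58522 ≈ 38.341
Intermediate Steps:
H = -13 (H = -¼*52 = -13)
I = -1470 (I = 2*(49*(-13 - 2)) = 2*(49*(-15)) = 2*(-735) = -1470)
√(1/((b - 1*1334) - 43463) - I) = √(1/((-13725 - 1*1334) - 43463) - 1*(-1470)) = √(1/((-13725 - 1334) - 43463) + 1470) = √(1/(-15059 - 43463) + 1470) = √(1/(-58522) + 1470) = √(-1/58522 + 1470) = √(86027339/58522) = √5034491932958/58522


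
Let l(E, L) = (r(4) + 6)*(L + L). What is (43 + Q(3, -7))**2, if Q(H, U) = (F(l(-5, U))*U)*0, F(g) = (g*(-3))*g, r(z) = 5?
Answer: 1849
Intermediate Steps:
l(E, L) = 22*L (l(E, L) = (5 + 6)*(L + L) = 11*(2*L) = 22*L)
F(g) = -3*g**2 (F(g) = (-3*g)*g = -3*g**2)
Q(H, U) = 0 (Q(H, U) = ((-3*484*U**2)*U)*0 = ((-1452*U**2)*U)*0 = -1452*U**3*0 = 0)
(43 + Q(3, -7))**2 = (43 + 0)**2 = 43**2 = 1849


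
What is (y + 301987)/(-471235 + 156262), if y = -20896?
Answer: -93697/104991 ≈ -0.89243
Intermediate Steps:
(y + 301987)/(-471235 + 156262) = (-20896 + 301987)/(-471235 + 156262) = 281091/(-314973) = 281091*(-1/314973) = -93697/104991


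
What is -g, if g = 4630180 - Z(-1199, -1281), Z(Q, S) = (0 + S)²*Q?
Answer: -1972142419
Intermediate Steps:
Z(Q, S) = Q*S² (Z(Q, S) = S²*Q = Q*S²)
g = 1972142419 (g = 4630180 - (-1199)*(-1281)² = 4630180 - (-1199)*1640961 = 4630180 - 1*(-1967512239) = 4630180 + 1967512239 = 1972142419)
-g = -1*1972142419 = -1972142419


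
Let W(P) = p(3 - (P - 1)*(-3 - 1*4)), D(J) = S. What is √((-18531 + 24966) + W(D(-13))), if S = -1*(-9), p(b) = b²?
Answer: 2*√2479 ≈ 99.579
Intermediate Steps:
S = 9
D(J) = 9
W(P) = (-4 + 7*P)² (W(P) = (3 - (P - 1)*(-3 - 1*4))² = (3 - (-1 + P)*(-3 - 4))² = (3 - (-1 + P)*(-7))² = (3 - (7 - 7*P))² = (3 + (-7 + 7*P))² = (-4 + 7*P)²)
√((-18531 + 24966) + W(D(-13))) = √((-18531 + 24966) + (-4 + 7*9)²) = √(6435 + (-4 + 63)²) = √(6435 + 59²) = √(6435 + 3481) = √9916 = 2*√2479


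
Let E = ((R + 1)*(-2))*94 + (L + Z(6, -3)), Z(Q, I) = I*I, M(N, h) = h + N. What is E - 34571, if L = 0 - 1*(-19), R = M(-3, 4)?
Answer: -34919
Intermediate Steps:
M(N, h) = N + h
Z(Q, I) = I**2
R = 1 (R = -3 + 4 = 1)
L = 19 (L = 0 + 19 = 19)
E = -348 (E = ((1 + 1)*(-2))*94 + (19 + (-3)**2) = (2*(-2))*94 + (19 + 9) = -4*94 + 28 = -376 + 28 = -348)
E - 34571 = -348 - 34571 = -34919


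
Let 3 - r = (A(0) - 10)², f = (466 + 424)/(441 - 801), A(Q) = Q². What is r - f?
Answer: -3403/36 ≈ -94.528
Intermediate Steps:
f = -89/36 (f = 890/(-360) = 890*(-1/360) = -89/36 ≈ -2.4722)
r = -97 (r = 3 - (0² - 10)² = 3 - (0 - 10)² = 3 - 1*(-10)² = 3 - 1*100 = 3 - 100 = -97)
r - f = -97 - 1*(-89/36) = -97 + 89/36 = -3403/36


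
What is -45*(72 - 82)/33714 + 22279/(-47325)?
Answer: -40545442/88639725 ≈ -0.45742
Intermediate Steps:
-45*(72 - 82)/33714 + 22279/(-47325) = -45*(-10)*(1/33714) + 22279*(-1/47325) = 450*(1/33714) - 22279/47325 = 25/1873 - 22279/47325 = -40545442/88639725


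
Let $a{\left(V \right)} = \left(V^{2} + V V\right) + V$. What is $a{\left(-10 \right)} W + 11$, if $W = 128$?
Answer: $24331$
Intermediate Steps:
$a{\left(V \right)} = V + 2 V^{2}$ ($a{\left(V \right)} = \left(V^{2} + V^{2}\right) + V = 2 V^{2} + V = V + 2 V^{2}$)
$a{\left(-10 \right)} W + 11 = - 10 \left(1 + 2 \left(-10\right)\right) 128 + 11 = - 10 \left(1 - 20\right) 128 + 11 = \left(-10\right) \left(-19\right) 128 + 11 = 190 \cdot 128 + 11 = 24320 + 11 = 24331$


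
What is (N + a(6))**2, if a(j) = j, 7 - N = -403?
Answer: 173056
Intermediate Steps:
N = 410 (N = 7 - 1*(-403) = 7 + 403 = 410)
(N + a(6))**2 = (410 + 6)**2 = 416**2 = 173056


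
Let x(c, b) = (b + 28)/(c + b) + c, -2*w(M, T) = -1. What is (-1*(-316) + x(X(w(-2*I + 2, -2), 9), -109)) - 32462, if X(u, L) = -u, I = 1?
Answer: -4693281/146 ≈ -32146.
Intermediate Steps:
w(M, T) = ½ (w(M, T) = -½*(-1) = ½)
x(c, b) = c + (28 + b)/(b + c) (x(c, b) = (28 + b)/(b + c) + c = c + (28 + b)/(b + c))
(-1*(-316) + x(X(w(-2*I + 2, -2), 9), -109)) - 32462 = (-1*(-316) + (28 - 109 + (-1*½)² - (-109)/2)/(-109 - 1*½)) - 32462 = (316 + (28 - 109 + (-½)² - 109*(-½))/(-109 - ½)) - 32462 = (316 + (28 - 109 + ¼ + 109/2)/(-219/2)) - 32462 = (316 - 2/219*(-105/4)) - 32462 = (316 + 35/146) - 32462 = 46171/146 - 32462 = -4693281/146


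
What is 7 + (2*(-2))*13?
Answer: -45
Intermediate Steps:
7 + (2*(-2))*13 = 7 - 4*13 = 7 - 52 = -45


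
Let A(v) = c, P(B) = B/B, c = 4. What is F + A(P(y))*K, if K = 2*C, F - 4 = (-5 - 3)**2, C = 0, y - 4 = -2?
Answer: 68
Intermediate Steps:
y = 2 (y = 4 - 2 = 2)
P(B) = 1
A(v) = 4
F = 68 (F = 4 + (-5 - 3)**2 = 4 + (-8)**2 = 4 + 64 = 68)
K = 0 (K = 2*0 = 0)
F + A(P(y))*K = 68 + 4*0 = 68 + 0 = 68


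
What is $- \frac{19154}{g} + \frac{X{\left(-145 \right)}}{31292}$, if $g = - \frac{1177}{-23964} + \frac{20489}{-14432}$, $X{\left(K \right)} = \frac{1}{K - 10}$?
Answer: $\frac{8032492756910541497}{574770278325580} \approx 13975.0$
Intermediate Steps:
$X{\left(K \right)} = \frac{1}{-10 + K}$
$g = - \frac{118502983}{86462112}$ ($g = \left(-1177\right) \left(- \frac{1}{23964}\right) + 20489 \left(- \frac{1}{14432}\right) = \frac{1177}{23964} - \frac{20489}{14432} = - \frac{118502983}{86462112} \approx -1.3706$)
$- \frac{19154}{g} + \frac{X{\left(-145 \right)}}{31292} = - \frac{19154}{- \frac{118502983}{86462112}} + \frac{1}{\left(-10 - 145\right) 31292} = \left(-19154\right) \left(- \frac{86462112}{118502983}\right) + \frac{1}{-155} \cdot \frac{1}{31292} = \frac{1656095293248}{118502983} - \frac{1}{4850260} = \frac{8032492756910541497}{574770278325580}$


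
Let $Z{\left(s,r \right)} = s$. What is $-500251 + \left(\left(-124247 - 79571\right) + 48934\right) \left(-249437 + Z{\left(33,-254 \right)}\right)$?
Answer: $38628188885$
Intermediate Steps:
$-500251 + \left(\left(-124247 - 79571\right) + 48934\right) \left(-249437 + Z{\left(33,-254 \right)}\right) = -500251 + \left(\left(-124247 - 79571\right) + 48934\right) \left(-249437 + 33\right) = -500251 + \left(-203818 + 48934\right) \left(-249404\right) = -500251 - -38628689136 = -500251 + 38628689136 = 38628188885$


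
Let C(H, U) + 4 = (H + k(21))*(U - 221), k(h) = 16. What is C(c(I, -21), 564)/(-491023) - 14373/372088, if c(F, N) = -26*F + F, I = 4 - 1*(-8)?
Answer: 29189851029/182703766024 ≈ 0.15977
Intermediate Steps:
I = 12 (I = 4 + 8 = 12)
c(F, N) = -25*F
C(H, U) = -4 + (-221 + U)*(16 + H) (C(H, U) = -4 + (H + 16)*(U - 221) = -4 + (16 + H)*(-221 + U) = -4 + (-221 + U)*(16 + H))
C(c(I, -21), 564)/(-491023) - 14373/372088 = (-3540 - (-5525)*12 + 16*564 - 25*12*564)/(-491023) - 14373/372088 = (-3540 - 221*(-300) + 9024 - 300*564)*(-1/491023) - 14373*1/372088 = (-3540 + 66300 + 9024 - 169200)*(-1/491023) - 14373/372088 = -97416*(-1/491023) - 14373/372088 = 97416/491023 - 14373/372088 = 29189851029/182703766024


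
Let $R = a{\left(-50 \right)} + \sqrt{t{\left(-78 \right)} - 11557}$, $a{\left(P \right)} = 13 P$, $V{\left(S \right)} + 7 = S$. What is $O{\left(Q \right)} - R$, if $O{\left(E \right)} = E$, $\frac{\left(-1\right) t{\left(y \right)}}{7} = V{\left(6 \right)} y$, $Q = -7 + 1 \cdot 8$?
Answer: $651 - 7 i \sqrt{247} \approx 651.0 - 110.01 i$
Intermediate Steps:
$V{\left(S \right)} = -7 + S$
$Q = 1$ ($Q = -7 + 8 = 1$)
$t{\left(y \right)} = 7 y$ ($t{\left(y \right)} = - 7 \left(-7 + 6\right) y = - 7 \left(- y\right) = 7 y$)
$R = -650 + 7 i \sqrt{247}$ ($R = 13 \left(-50\right) + \sqrt{7 \left(-78\right) - 11557} = -650 + \sqrt{-546 - 11557} = -650 + \sqrt{-12103} = -650 + 7 i \sqrt{247} \approx -650.0 + 110.01 i$)
$O{\left(Q \right)} - R = 1 - \left(-650 + 7 i \sqrt{247}\right) = 1 + \left(650 - 7 i \sqrt{247}\right) = 651 - 7 i \sqrt{247}$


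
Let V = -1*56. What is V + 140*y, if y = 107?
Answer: 14924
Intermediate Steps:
V = -56
V + 140*y = -56 + 140*107 = -56 + 14980 = 14924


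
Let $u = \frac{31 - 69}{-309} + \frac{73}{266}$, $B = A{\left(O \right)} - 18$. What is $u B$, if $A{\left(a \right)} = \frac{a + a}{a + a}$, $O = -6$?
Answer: $- \frac{555305}{82194} \approx -6.756$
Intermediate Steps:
$A{\left(a \right)} = 1$ ($A{\left(a \right)} = \frac{2 a}{2 a} = 2 a \frac{1}{2 a} = 1$)
$B = -17$ ($B = 1 - 18 = -17$)
$u = \frac{32665}{82194}$ ($u = \left(-38\right) \left(- \frac{1}{309}\right) + 73 \cdot \frac{1}{266} = \frac{38}{309} + \frac{73}{266} = \frac{32665}{82194} \approx 0.39741$)
$u B = \frac{32665}{82194} \left(-17\right) = - \frac{555305}{82194}$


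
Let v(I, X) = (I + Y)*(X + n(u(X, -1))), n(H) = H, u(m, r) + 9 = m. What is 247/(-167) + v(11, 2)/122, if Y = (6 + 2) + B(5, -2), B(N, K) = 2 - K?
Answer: -49339/20374 ≈ -2.4217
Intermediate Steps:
u(m, r) = -9 + m
Y = 12 (Y = (6 + 2) + (2 - 1*(-2)) = 8 + (2 + 2) = 8 + 4 = 12)
v(I, X) = (-9 + 2*X)*(12 + I) (v(I, X) = (I + 12)*(X + (-9 + X)) = (12 + I)*(-9 + 2*X) = (-9 + 2*X)*(12 + I))
247/(-167) + v(11, 2)/122 = 247/(-167) + (-108 + 24*2 + 11*2 + 11*(-9 + 2))/122 = 247*(-1/167) + (-108 + 48 + 22 + 11*(-7))*(1/122) = -247/167 + (-108 + 48 + 22 - 77)*(1/122) = -247/167 - 115*1/122 = -247/167 - 115/122 = -49339/20374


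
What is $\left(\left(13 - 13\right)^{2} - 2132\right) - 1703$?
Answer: $-3835$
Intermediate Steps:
$\left(\left(13 - 13\right)^{2} - 2132\right) - 1703 = \left(0^{2} - 2132\right) - 1703 = \left(0 - 2132\right) - 1703 = -2132 - 1703 = -3835$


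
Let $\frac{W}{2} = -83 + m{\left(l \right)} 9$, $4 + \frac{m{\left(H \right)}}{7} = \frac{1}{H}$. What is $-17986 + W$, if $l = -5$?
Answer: $- \frac{93406}{5} \approx -18681.0$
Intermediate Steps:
$m{\left(H \right)} = -28 + \frac{7}{H}$
$W = - \frac{3476}{5}$ ($W = 2 \left(-83 + \left(-28 + \frac{7}{-5}\right) 9\right) = 2 \left(-83 + \left(-28 + 7 \left(- \frac{1}{5}\right)\right) 9\right) = 2 \left(-83 + \left(-28 - \frac{7}{5}\right) 9\right) = 2 \left(-83 - \frac{1323}{5}\right) = 2 \left(- \frac{1738}{5}\right) = - \frac{3476}{5} \approx -695.2$)
$-17986 + W = -17986 - \frac{3476}{5} = - \frac{93406}{5}$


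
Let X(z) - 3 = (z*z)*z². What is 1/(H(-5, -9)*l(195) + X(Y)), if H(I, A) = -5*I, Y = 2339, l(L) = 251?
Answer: 1/29930976594519 ≈ 3.3410e-14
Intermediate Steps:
X(z) = 3 + z⁴ (X(z) = 3 + (z*z)*z² = 3 + z²*z² = 3 + z⁴)
1/(H(-5, -9)*l(195) + X(Y)) = 1/(-5*(-5)*251 + (3 + 2339⁴)) = 1/(25*251 + (3 + 29930976588241)) = 1/(6275 + 29930976588244) = 1/29930976594519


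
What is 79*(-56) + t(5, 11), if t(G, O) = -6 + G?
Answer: -4425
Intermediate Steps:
79*(-56) + t(5, 11) = 79*(-56) + (-6 + 5) = -4424 - 1 = -4425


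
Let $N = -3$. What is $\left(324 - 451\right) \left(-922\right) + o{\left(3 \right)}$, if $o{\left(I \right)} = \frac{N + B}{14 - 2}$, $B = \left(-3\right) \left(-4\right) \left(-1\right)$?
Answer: $\frac{468371}{4} \approx 1.1709 \cdot 10^{5}$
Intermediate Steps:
$B = -12$ ($B = 12 \left(-1\right) = -12$)
$o{\left(I \right)} = - \frac{5}{4}$ ($o{\left(I \right)} = \frac{-3 - 12}{14 - 2} = - \frac{15}{12} = \left(-15\right) \frac{1}{12} = - \frac{5}{4}$)
$\left(324 - 451\right) \left(-922\right) + o{\left(3 \right)} = \left(324 - 451\right) \left(-922\right) - \frac{5}{4} = \left(-127\right) \left(-922\right) - \frac{5}{4} = 117094 - \frac{5}{4} = \frac{468371}{4}$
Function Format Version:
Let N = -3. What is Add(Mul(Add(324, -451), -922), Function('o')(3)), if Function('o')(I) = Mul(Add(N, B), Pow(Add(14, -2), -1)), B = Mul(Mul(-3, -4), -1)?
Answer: Rational(468371, 4) ≈ 1.1709e+5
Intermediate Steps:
B = -12 (B = Mul(12, -1) = -12)
Function('o')(I) = Rational(-5, 4) (Function('o')(I) = Mul(Add(-3, -12), Pow(Add(14, -2), -1)) = Mul(-15, Pow(12, -1)) = Mul(-15, Rational(1, 12)) = Rational(-5, 4))
Add(Mul(Add(324, -451), -922), Function('o')(3)) = Add(Mul(Add(324, -451), -922), Rational(-5, 4)) = Add(Mul(-127, -922), Rational(-5, 4)) = Add(117094, Rational(-5, 4)) = Rational(468371, 4)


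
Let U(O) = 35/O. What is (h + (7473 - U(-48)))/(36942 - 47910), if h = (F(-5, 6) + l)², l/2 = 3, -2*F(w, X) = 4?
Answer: -359507/526464 ≈ -0.68287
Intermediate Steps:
F(w, X) = -2 (F(w, X) = -½*4 = -2)
l = 6 (l = 2*3 = 6)
h = 16 (h = (-2 + 6)² = 4² = 16)
(h + (7473 - U(-48)))/(36942 - 47910) = (16 + (7473 - 35/(-48)))/(36942 - 47910) = (16 + (7473 - 35*(-1)/48))/(-10968) = (16 + (7473 - 1*(-35/48)))*(-1/10968) = (16 + (7473 + 35/48))*(-1/10968) = (16 + 358739/48)*(-1/10968) = (359507/48)*(-1/10968) = -359507/526464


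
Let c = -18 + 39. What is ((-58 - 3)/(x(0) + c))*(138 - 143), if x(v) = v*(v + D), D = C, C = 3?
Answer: 305/21 ≈ 14.524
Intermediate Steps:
D = 3
c = 21
x(v) = v*(3 + v) (x(v) = v*(v + 3) = v*(3 + v))
((-58 - 3)/(x(0) + c))*(138 - 143) = ((-58 - 3)/(0*(3 + 0) + 21))*(138 - 143) = -61/(0*3 + 21)*(-5) = -61/(0 + 21)*(-5) = -61/21*(-5) = 305/21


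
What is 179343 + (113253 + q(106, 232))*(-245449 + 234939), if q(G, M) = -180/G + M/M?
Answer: -63075424541/53 ≈ -1.1901e+9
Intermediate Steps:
q(G, M) = 1 - 180/G (q(G, M) = -180/G + 1 = 1 - 180/G)
179343 + (113253 + q(106, 232))*(-245449 + 234939) = 179343 + (113253 + (-180 + 106)/106)*(-245449 + 234939) = 179343 + (113253 + (1/106)*(-74))*(-10510) = 179343 + (113253 - 37/53)*(-10510) = 179343 + (6002372/53)*(-10510) = 179343 - 63084929720/53 = -63075424541/53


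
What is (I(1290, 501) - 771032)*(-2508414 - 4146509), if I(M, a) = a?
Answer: 5127824474113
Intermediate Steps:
(I(1290, 501) - 771032)*(-2508414 - 4146509) = (501 - 771032)*(-2508414 - 4146509) = -770531*(-6654923) = 5127824474113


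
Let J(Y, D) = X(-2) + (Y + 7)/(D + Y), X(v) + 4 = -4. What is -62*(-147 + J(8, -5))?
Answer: 9300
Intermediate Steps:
X(v) = -8 (X(v) = -4 - 4 = -8)
J(Y, D) = -8 + (7 + Y)/(D + Y) (J(Y, D) = -8 + (Y + 7)/(D + Y) = -8 + (7 + Y)/(D + Y))
-62*(-147 + J(8, -5)) = -62*(-147 + (7 - 8*(-5) - 7*8)/(-5 + 8)) = -62*(-147 + (7 + 40 - 56)/3) = -62*(-147 + (1/3)*(-9)) = -62*(-147 - 3) = -62*(-150) = 9300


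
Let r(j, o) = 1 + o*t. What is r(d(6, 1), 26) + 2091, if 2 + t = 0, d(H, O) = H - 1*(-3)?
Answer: 2040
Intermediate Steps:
d(H, O) = 3 + H (d(H, O) = H + 3 = 3 + H)
t = -2 (t = -2 + 0 = -2)
r(j, o) = 1 - 2*o (r(j, o) = 1 + o*(-2) = 1 - 2*o)
r(d(6, 1), 26) + 2091 = (1 - 2*26) + 2091 = (1 - 52) + 2091 = -51 + 2091 = 2040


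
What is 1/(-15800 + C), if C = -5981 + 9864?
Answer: -1/11917 ≈ -8.3914e-5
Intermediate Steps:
C = 3883
1/(-15800 + C) = 1/(-15800 + 3883) = 1/(-11917) = -1/11917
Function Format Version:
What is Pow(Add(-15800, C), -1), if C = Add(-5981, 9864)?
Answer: Rational(-1, 11917) ≈ -8.3914e-5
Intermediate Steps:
C = 3883
Pow(Add(-15800, C), -1) = Pow(Add(-15800, 3883), -1) = Pow(-11917, -1) = Rational(-1, 11917)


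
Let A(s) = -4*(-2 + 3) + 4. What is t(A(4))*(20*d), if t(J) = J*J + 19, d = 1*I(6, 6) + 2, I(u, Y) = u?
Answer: 3040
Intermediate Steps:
d = 8 (d = 1*6 + 2 = 6 + 2 = 8)
A(s) = 0 (A(s) = -4*1 + 4 = -4 + 4 = 0)
t(J) = 19 + J² (t(J) = J² + 19 = 19 + J²)
t(A(4))*(20*d) = (19 + 0²)*(20*8) = (19 + 0)*160 = 19*160 = 3040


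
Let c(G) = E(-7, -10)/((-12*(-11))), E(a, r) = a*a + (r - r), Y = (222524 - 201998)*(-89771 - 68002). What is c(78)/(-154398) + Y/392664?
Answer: -2750054927288711/333445949496 ≈ -8247.4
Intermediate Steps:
Y = -3238448598 (Y = 20526*(-157773) = -3238448598)
E(a, r) = a**2 (E(a, r) = a**2 + 0 = a**2)
c(G) = 49/132 (c(G) = (-7)**2/((-12*(-11))) = 49/132)
c(78)/(-154398) + Y/392664 = (49/132)/(-154398) - 3238448598/392664 = (49/132)*(-1/154398) - 3238448598*1/392664 = -49/20380536 - 539741433/65444 = -2750054927288711/333445949496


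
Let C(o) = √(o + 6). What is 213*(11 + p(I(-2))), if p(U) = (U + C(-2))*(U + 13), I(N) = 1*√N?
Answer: 7455 + 3195*I*√2 ≈ 7455.0 + 4518.4*I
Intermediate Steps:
C(o) = √(6 + o)
I(N) = √N
p(U) = (2 + U)*(13 + U) (p(U) = (U + √(6 - 2))*(U + 13) = (U + √4)*(13 + U) = (U + 2)*(13 + U) = (2 + U)*(13 + U))
213*(11 + p(I(-2))) = 213*(11 + (26 + (√(-2))² + 15*√(-2))) = 213*(11 + (26 + (I*√2)² + 15*(I*√2))) = 213*(11 + (26 - 2 + 15*I*√2)) = 213*(11 + (24 + 15*I*√2)) = 213*(35 + 15*I*√2) = 7455 + 3195*I*√2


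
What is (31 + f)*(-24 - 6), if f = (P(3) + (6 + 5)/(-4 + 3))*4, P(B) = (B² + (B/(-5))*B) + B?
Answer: -834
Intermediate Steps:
P(B) = B + 4*B²/5 (P(B) = (B² + (B*(-⅕))*B) + B = (B² + (-B/5)*B) + B = (B² - B²/5) + B = 4*B²/5 + B = B + 4*B²/5)
f = -16/5 (f = ((⅕)*3*(5 + 4*3) + (6 + 5)/(-4 + 3))*4 = ((⅕)*3*(5 + 12) + 11/(-1))*4 = ((⅕)*3*17 + 11*(-1))*4 = (51/5 - 11)*4 = -⅘*4 = -16/5 ≈ -3.2000)
(31 + f)*(-24 - 6) = (31 - 16/5)*(-24 - 6) = (139/5)*(-30) = -834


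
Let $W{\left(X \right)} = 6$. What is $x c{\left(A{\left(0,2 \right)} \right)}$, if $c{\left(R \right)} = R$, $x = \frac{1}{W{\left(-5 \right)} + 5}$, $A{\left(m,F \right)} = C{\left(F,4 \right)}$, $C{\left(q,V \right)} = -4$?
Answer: $- \frac{4}{11} \approx -0.36364$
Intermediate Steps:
$A{\left(m,F \right)} = -4$
$x = \frac{1}{11}$ ($x = \frac{1}{6 + 5} = \frac{1}{11} \approx 0.090909$)
$x c{\left(A{\left(0,2 \right)} \right)} = \frac{1}{11} \left(-4\right) = - \frac{4}{11}$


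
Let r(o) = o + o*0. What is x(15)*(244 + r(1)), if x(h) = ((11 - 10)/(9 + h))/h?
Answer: 49/72 ≈ 0.68056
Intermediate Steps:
r(o) = o (r(o) = o + 0 = o)
x(h) = 1/(h*(9 + h)) (x(h) = (1/(9 + h))/h = 1/((9 + h)*h) = 1/(h*(9 + h)))
x(15)*(244 + r(1)) = (1/(15*(9 + 15)))*(244 + 1) = ((1/15)/24)*245 = ((1/15)*(1/24))*245 = (1/360)*245 = 49/72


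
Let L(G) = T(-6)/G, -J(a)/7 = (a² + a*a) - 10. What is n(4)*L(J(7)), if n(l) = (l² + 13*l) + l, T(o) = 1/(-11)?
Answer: 9/847 ≈ 0.010626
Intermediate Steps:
T(o) = -1/11
n(l) = l² + 14*l
J(a) = 70 - 14*a² (J(a) = -7*((a² + a*a) - 10) = -7*((a² + a²) - 10) = -7*(2*a² - 10) = -7*(-10 + 2*a²) = 70 - 14*a²)
L(G) = -1/(11*G)
n(4)*L(J(7)) = (4*(14 + 4))*(-1/(11*(70 - 14*7²))) = (4*18)*(-1/(11*(70 - 14*49))) = 72*(-1/(11*(70 - 686))) = 72*(-1/11/(-616)) = 72*(-1/11*(-1/616)) = 72*(1/6776) = 9/847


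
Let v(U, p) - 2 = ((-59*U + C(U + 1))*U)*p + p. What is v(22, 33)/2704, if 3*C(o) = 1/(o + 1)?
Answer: -11307635/32448 ≈ -348.48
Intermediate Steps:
C(o) = 1/(3*(1 + o)) (C(o) = 1/(3*(o + 1)) = 1/(3*(1 + o)))
v(U, p) = 2 + p + U*p*(-59*U + 1/(3*(2 + U))) (v(U, p) = 2 + (((-59*U + 1/(3*(1 + (U + 1))))*U)*p + p) = 2 + (((-59*U + 1/(3*(1 + (1 + U))))*U)*p + p) = 2 + (((-59*U + 1/(3*(2 + U)))*U)*p + p) = 2 + ((U*(-59*U + 1/(3*(2 + U))))*p + p) = 2 + (U*p*(-59*U + 1/(3*(2 + U))) + p) = 2 + (p + U*p*(-59*U + 1/(3*(2 + U)))) = 2 + p + U*p*(-59*U + 1/(3*(2 + U))))
v(22, 33)/2704 = (((2 + 22)*(2 + 33 - 59*33*22²) + (⅓)*22*33)/(2 + 22))/2704 = ((24*(2 + 33 - 59*33*484) + 242)/24)*(1/2704) = ((24*(2 + 33 - 942348) + 242)/24)*(1/2704) = ((24*(-942313) + 242)/24)*(1/2704) = ((-22615512 + 242)/24)*(1/2704) = ((1/24)*(-22615270))*(1/2704) = -11307635/12*1/2704 = -11307635/32448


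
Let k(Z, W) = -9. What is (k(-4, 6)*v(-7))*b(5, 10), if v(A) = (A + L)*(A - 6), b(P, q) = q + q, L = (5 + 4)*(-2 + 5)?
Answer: 46800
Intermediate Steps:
L = 27 (L = 9*3 = 27)
b(P, q) = 2*q
v(A) = (-6 + A)*(27 + A) (v(A) = (A + 27)*(A - 6) = (27 + A)*(-6 + A) = (-6 + A)*(27 + A))
(k(-4, 6)*v(-7))*b(5, 10) = (-9*(-162 + (-7)² + 21*(-7)))*(2*10) = -9*(-162 + 49 - 147)*20 = -9*(-260)*20 = 2340*20 = 46800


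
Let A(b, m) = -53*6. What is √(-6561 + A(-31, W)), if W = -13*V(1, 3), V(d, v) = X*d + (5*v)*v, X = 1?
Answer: I*√6879 ≈ 82.94*I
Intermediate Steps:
V(d, v) = d + 5*v² (V(d, v) = 1*d + (5*v)*v = d + 5*v²)
W = -598 (W = -13*(1 + 5*3²) = -13*(1 + 5*9) = -13*(1 + 45) = -13*46 = -598)
A(b, m) = -318
√(-6561 + A(-31, W)) = √(-6561 - 318) = √(-6879) = I*√6879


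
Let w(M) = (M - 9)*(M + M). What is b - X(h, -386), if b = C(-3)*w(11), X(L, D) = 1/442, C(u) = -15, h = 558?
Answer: -291721/442 ≈ -660.00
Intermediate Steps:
X(L, D) = 1/442
w(M) = 2*M*(-9 + M) (w(M) = (-9 + M)*(2*M) = 2*M*(-9 + M))
b = -660 (b = -30*11*(-9 + 11) = -30*11*2 = -15*44 = -660)
b - X(h, -386) = -660 - 1*1/442 = -660 - 1/442 = -291721/442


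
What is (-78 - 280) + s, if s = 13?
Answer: -345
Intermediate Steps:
(-78 - 280) + s = (-78 - 280) + 13 = -358 + 13 = -345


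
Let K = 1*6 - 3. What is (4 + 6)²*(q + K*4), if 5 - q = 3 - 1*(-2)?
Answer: 1200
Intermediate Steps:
K = 3 (K = 6 - 3 = 3)
q = 0 (q = 5 - (3 - 1*(-2)) = 5 - (3 + 2) = 5 - 1*5 = 5 - 5 = 0)
(4 + 6)²*(q + K*4) = (4 + 6)²*(0 + 3*4) = 10²*(0 + 12) = 100*12 = 1200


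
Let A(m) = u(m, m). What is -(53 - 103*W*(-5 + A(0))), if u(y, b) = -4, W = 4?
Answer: -3761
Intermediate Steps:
A(m) = -4
-(53 - 103*W*(-5 + A(0))) = -(53 - 412*(-5 - 4)) = -(53 - 412*(-9)) = -(53 - 103*(-36)) = -(53 + 3708) = -1*3761 = -3761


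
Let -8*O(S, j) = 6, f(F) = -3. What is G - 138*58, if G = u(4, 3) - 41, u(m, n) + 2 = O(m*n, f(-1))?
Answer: -32191/4 ≈ -8047.8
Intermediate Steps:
O(S, j) = -3/4 (O(S, j) = -1/8*6 = -3/4)
u(m, n) = -11/4 (u(m, n) = -2 - 3/4 = -11/4)
G = -175/4 (G = -11/4 - 41 = -175/4 ≈ -43.750)
G - 138*58 = -175/4 - 138*58 = -175/4 - 8004 = -32191/4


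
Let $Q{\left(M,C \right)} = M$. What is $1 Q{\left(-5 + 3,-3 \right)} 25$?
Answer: $-50$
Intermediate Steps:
$1 Q{\left(-5 + 3,-3 \right)} 25 = 1 \left(-5 + 3\right) 25 = 1 \left(-2\right) 25 = \left(-2\right) 25 = -50$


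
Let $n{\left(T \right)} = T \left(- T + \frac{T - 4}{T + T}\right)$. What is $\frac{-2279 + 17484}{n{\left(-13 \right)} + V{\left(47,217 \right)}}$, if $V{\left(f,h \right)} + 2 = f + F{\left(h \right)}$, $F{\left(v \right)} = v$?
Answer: $\frac{30410}{169} \approx 179.94$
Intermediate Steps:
$V{\left(f,h \right)} = -2 + f + h$ ($V{\left(f,h \right)} = -2 + \left(f + h\right) = -2 + f + h$)
$n{\left(T \right)} = T \left(- T + \frac{-4 + T}{2 T}\right)$
$\frac{-2279 + 17484}{n{\left(-13 \right)} + V{\left(47,217 \right)}} = \frac{-2279 + 17484}{\left(-2 + \frac{1}{2} \left(-13\right) - \left(-13\right)^{2}\right) + \left(-2 + 47 + 217\right)} = \frac{15205}{\left(-2 - \frac{13}{2} - 169\right) + 262} = \frac{15205}{- \frac{355}{2} + 262} = \frac{15205}{\frac{169}{2}} = 15205 \cdot \frac{2}{169} = \frac{30410}{169}$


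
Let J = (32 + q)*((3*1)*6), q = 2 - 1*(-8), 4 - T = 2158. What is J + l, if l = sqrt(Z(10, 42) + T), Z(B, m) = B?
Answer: 756 + 4*I*sqrt(134) ≈ 756.0 + 46.303*I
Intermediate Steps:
T = -2154 (T = 4 - 1*2158 = 4 - 2158 = -2154)
q = 10 (q = 2 + 8 = 10)
l = 4*I*sqrt(134) (l = sqrt(10 - 2154) = sqrt(-2144) = 4*I*sqrt(134) ≈ 46.303*I)
J = 756 (J = (32 + 10)*((3*1)*6) = 42*(3*6) = 42*18 = 756)
J + l = 756 + 4*I*sqrt(134)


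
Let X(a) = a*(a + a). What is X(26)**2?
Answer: 1827904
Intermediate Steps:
X(a) = 2*a**2 (X(a) = a*(2*a) = 2*a**2)
X(26)**2 = (2*26**2)**2 = (2*676)**2 = 1352**2 = 1827904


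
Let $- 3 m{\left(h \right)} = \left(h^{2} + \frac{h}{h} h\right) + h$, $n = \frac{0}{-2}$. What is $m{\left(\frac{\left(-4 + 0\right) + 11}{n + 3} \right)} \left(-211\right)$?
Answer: $\frac{19201}{27} \approx 711.15$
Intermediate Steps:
$n = 0$ ($n = 0 \left(- \frac{1}{2}\right) = 0$)
$m{\left(h \right)} = - \frac{2 h}{3} - \frac{h^{2}}{3}$ ($m{\left(h \right)} = - \frac{\left(h^{2} + \frac{h}{h} h\right) + h}{3} = - \frac{\left(h^{2} + 1 h\right) + h}{3} = - \frac{\left(h^{2} + h\right) + h}{3} = - \frac{\left(h + h^{2}\right) + h}{3} = - \frac{h^{2} + 2 h}{3} = - \frac{2 h}{3} - \frac{h^{2}}{3}$)
$m{\left(\frac{\left(-4 + 0\right) + 11}{n + 3} \right)} \left(-211\right) = - \frac{\frac{\left(-4 + 0\right) + 11}{0 + 3} \left(2 + \frac{\left(-4 + 0\right) + 11}{0 + 3}\right)}{3} \left(-211\right) = - \frac{\frac{-4 + 11}{3} \left(2 + \frac{-4 + 11}{3}\right)}{3} \left(-211\right) = - \frac{7 \cdot \frac{1}{3} \left(2 + 7 \cdot \frac{1}{3}\right)}{3} \left(-211\right) = \left(- \frac{1}{3}\right) \frac{7}{3} \left(2 + \frac{7}{3}\right) \left(-211\right) = \left(- \frac{1}{3}\right) \frac{7}{3} \cdot \frac{13}{3} \left(-211\right) = \left(- \frac{91}{27}\right) \left(-211\right) = \frac{19201}{27}$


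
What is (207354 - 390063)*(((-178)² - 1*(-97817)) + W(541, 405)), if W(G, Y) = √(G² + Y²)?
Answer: -23660998209 - 182709*√456706 ≈ -2.3784e+10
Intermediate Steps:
(207354 - 390063)*(((-178)² - 1*(-97817)) + W(541, 405)) = (207354 - 390063)*(((-178)² - 1*(-97817)) + √(541² + 405²)) = -182709*((31684 + 97817) + √(292681 + 164025)) = -182709*(129501 + √456706) = -23660998209 - 182709*√456706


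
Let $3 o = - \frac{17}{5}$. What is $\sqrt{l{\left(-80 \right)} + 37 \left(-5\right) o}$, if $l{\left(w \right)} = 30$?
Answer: $\frac{\sqrt{2157}}{3} \approx 15.481$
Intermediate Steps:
$o = - \frac{17}{15}$ ($o = \frac{\left(-17\right) \frac{1}{5}}{3} = \frac{1}{3} \left(- \frac{17}{5}\right) = - \frac{17}{15} \approx -1.1333$)
$\sqrt{l{\left(-80 \right)} + 37 \left(-5\right) o} = \sqrt{30 + 37 \left(-5\right) \left(- \frac{17}{15}\right)} = \sqrt{30 - - \frac{629}{3}} = \sqrt{30 + \frac{629}{3}} = \sqrt{\frac{719}{3}} = \frac{\sqrt{2157}}{3}$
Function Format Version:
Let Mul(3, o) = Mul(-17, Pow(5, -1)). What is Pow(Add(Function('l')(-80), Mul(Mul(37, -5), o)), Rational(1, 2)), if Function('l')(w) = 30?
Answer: Mul(Rational(1, 3), Pow(2157, Rational(1, 2))) ≈ 15.481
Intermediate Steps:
o = Rational(-17, 15) (o = Mul(Rational(1, 3), Mul(-17, Pow(5, -1))) = Mul(Rational(1, 3), Mul(-17, Rational(1, 5))) = Mul(Rational(1, 3), Rational(-17, 5)) = Rational(-17, 15) ≈ -1.1333)
Pow(Add(Function('l')(-80), Mul(Mul(37, -5), o)), Rational(1, 2)) = Pow(Add(30, Mul(Mul(37, -5), Rational(-17, 15))), Rational(1, 2)) = Pow(Add(30, Mul(-185, Rational(-17, 15))), Rational(1, 2)) = Pow(Add(30, Rational(629, 3)), Rational(1, 2)) = Pow(Rational(719, 3), Rational(1, 2)) = Mul(Rational(1, 3), Pow(2157, Rational(1, 2)))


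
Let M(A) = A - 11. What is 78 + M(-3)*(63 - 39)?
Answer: -258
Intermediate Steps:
M(A) = -11 + A
78 + M(-3)*(63 - 39) = 78 + (-11 - 3)*(63 - 39) = 78 - 14*24 = 78 - 336 = -258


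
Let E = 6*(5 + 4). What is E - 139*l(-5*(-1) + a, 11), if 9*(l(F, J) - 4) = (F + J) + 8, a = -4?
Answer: -7298/9 ≈ -810.89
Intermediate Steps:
l(F, J) = 44/9 + F/9 + J/9 (l(F, J) = 4 + ((F + J) + 8)/9 = 4 + (8 + F + J)/9 = 4 + (8/9 + F/9 + J/9) = 44/9 + F/9 + J/9)
E = 54 (E = 6*9 = 54)
E - 139*l(-5*(-1) + a, 11) = 54 - 139*(44/9 + (-5*(-1) - 4)/9 + (⅑)*11) = 54 - 139*(44/9 + (5 - 4)/9 + 11/9) = 54 - 139*(44/9 + (⅑)*1 + 11/9) = 54 - 139*(44/9 + ⅑ + 11/9) = 54 - 139*56/9 = 54 - 7784/9 = -7298/9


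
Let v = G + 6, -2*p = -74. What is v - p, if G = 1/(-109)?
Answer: -3380/109 ≈ -31.009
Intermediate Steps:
p = 37 (p = -1/2*(-74) = 37)
G = -1/109 ≈ -0.0091743
v = 653/109 (v = -1/109 + 6 = 653/109 ≈ 5.9908)
v - p = 653/109 - 1*37 = 653/109 - 37 = -3380/109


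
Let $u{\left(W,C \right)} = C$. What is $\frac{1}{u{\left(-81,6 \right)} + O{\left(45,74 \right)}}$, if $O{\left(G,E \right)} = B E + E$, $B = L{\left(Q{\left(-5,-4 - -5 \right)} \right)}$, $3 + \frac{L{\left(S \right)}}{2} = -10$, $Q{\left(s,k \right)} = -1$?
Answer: $- \frac{1}{1844} \approx -0.0005423$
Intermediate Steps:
$L{\left(S \right)} = -26$ ($L{\left(S \right)} = -6 + 2 \left(-10\right) = -6 - 20 = -26$)
$B = -26$
$O{\left(G,E \right)} = - 25 E$ ($O{\left(G,E \right)} = - 26 E + E = - 25 E$)
$\frac{1}{u{\left(-81,6 \right)} + O{\left(45,74 \right)}} = \frac{1}{6 - 1850} = \frac{1}{-1844} = - \frac{1}{1844}$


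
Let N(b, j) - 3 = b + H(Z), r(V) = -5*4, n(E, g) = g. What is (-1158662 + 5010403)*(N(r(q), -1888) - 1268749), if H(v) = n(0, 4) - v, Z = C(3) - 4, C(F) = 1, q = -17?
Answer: -4886931059419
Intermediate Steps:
r(V) = -20
Z = -3 (Z = 1 - 4 = -3)
H(v) = 4 - v
N(b, j) = 10 + b (N(b, j) = 3 + (b + (4 - 1*(-3))) = 3 + (b + (4 + 3)) = 3 + (b + 7) = 3 + (7 + b) = 10 + b)
(-1158662 + 5010403)*(N(r(q), -1888) - 1268749) = (-1158662 + 5010403)*((10 - 20) - 1268749) = 3851741*(-10 - 1268749) = 3851741*(-1268759) = -4886931059419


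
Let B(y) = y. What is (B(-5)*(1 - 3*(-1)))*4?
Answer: -80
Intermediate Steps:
(B(-5)*(1 - 3*(-1)))*4 = -5*(1 - 3*(-1))*4 = -5*(1 + 3)*4 = -5*4*4 = -20*4 = -80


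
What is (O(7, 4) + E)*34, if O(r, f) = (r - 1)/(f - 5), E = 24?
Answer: 612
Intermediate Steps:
O(r, f) = (-1 + r)/(-5 + f)
(O(7, 4) + E)*34 = ((-1 + 7)/(-5 + 4) + 24)*34 = (6/(-1) + 24)*34 = (-1*6 + 24)*34 = (-6 + 24)*34 = 18*34 = 612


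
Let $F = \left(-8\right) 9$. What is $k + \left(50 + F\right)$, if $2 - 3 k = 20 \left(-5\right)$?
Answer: $12$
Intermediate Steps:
$F = -72$
$k = 34$ ($k = \frac{2}{3} - \frac{20 \left(-5\right)}{3} = \frac{2}{3} - - \frac{100}{3} = \frac{2}{3} + \frac{100}{3} = 34$)
$k + \left(50 + F\right) = 34 + \left(50 - 72\right) = 34 - 22 = 12$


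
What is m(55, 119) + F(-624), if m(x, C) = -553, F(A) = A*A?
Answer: 388823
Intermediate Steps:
F(A) = A²
m(55, 119) + F(-624) = -553 + (-624)² = -553 + 389376 = 388823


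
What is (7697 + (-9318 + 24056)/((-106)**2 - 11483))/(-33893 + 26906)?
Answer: -628807/575263 ≈ -1.0931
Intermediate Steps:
(7697 + (-9318 + 24056)/((-106)**2 - 11483))/(-33893 + 26906) = (7697 + 14738/(11236 - 11483))/(-6987) = (7697 + 14738/(-247))*(-1/6987) = (7697 + 14738*(-1/247))*(-1/6987) = (7697 - 14738/247)*(-1/6987) = (1886421/247)*(-1/6987) = -628807/575263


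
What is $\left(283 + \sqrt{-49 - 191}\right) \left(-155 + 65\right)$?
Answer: $-25470 - 360 i \sqrt{15} \approx -25470.0 - 1394.3 i$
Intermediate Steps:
$\left(283 + \sqrt{-49 - 191}\right) \left(-155 + 65\right) = \left(283 + \sqrt{-240}\right) \left(-90\right) = \left(283 + 4 i \sqrt{15}\right) \left(-90\right) = -25470 - 360 i \sqrt{15}$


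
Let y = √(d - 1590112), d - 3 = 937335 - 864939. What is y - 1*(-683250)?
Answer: 683250 + I*√1517713 ≈ 6.8325e+5 + 1232.0*I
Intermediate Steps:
d = 72399 (d = 3 + (937335 - 864939) = 3 + 72396 = 72399)
y = I*√1517713 (y = √(72399 - 1590112) = √(-1517713) = I*√1517713 ≈ 1232.0*I)
y - 1*(-683250) = I*√1517713 - 1*(-683250) = I*√1517713 + 683250 = 683250 + I*√1517713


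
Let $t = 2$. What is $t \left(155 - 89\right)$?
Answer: $132$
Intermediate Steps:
$t \left(155 - 89\right) = 2 \left(155 - 89\right) = 2 \cdot 66 = 132$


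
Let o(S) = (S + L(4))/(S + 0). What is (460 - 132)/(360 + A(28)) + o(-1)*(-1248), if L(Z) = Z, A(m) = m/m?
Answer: 1351912/361 ≈ 3744.9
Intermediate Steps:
A(m) = 1
o(S) = (4 + S)/S (o(S) = (S + 4)/(S + 0) = (4 + S)/S)
(460 - 132)/(360 + A(28)) + o(-1)*(-1248) = (460 - 132)/(360 + 1) + ((4 - 1)/(-1))*(-1248) = 328/361 - 1*3*(-1248) = 328*(1/361) - 3*(-1248) = 328/361 + 3744 = 1351912/361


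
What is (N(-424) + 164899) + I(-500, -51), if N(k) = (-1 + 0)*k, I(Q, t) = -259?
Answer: 165064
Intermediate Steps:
N(k) = -k
(N(-424) + 164899) + I(-500, -51) = (-1*(-424) + 164899) - 259 = (424 + 164899) - 259 = 165323 - 259 = 165064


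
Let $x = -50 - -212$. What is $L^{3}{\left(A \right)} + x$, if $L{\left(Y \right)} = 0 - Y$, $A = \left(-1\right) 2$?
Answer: $170$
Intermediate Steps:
$x = 162$ ($x = -50 + 212 = 162$)
$A = -2$
$L{\left(Y \right)} = - Y$
$L^{3}{\left(A \right)} + x = \left(\left(-1\right) \left(-2\right)\right)^{3} + 162 = 2^{3} + 162 = 8 + 162 = 170$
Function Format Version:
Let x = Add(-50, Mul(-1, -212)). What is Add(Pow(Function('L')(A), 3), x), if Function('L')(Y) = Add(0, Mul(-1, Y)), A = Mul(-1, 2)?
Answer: 170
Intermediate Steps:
x = 162 (x = Add(-50, 212) = 162)
A = -2
Function('L')(Y) = Mul(-1, Y)
Add(Pow(Function('L')(A), 3), x) = Add(Pow(Mul(-1, -2), 3), 162) = Add(Pow(2, 3), 162) = Add(8, 162) = 170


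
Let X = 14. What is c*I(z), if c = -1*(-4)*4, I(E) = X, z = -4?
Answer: 224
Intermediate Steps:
I(E) = 14
c = 16 (c = 4*4 = 16)
c*I(z) = 16*14 = 224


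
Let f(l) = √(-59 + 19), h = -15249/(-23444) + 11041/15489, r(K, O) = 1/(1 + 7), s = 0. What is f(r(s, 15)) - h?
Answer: -495036965/363124116 + 2*I*√10 ≈ -1.3633 + 6.3246*I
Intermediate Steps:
r(K, O) = ⅛ (r(K, O) = 1/8 = ⅛)
h = 495036965/363124116 (h = -15249*(-1/23444) + 11041*(1/15489) = 15249/23444 + 11041/15489 = 495036965/363124116 ≈ 1.3633)
f(l) = 2*I*√10 (f(l) = √(-40) = 2*I*√10)
f(r(s, 15)) - h = 2*I*√10 - 1*495036965/363124116 = 2*I*√10 - 495036965/363124116 = -495036965/363124116 + 2*I*√10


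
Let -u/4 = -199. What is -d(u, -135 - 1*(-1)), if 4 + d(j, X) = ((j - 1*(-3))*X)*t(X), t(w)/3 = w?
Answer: -43040528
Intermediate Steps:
t(w) = 3*w
u = 796 (u = -4*(-199) = 796)
d(j, X) = -4 + 3*X**2*(3 + j) (d(j, X) = -4 + ((j - 1*(-3))*X)*(3*X) = -4 + ((j + 3)*X)*(3*X) = -4 + ((3 + j)*X)*(3*X) = -4 + (X*(3 + j))*(3*X) = -4 + 3*X**2*(3 + j))
-d(u, -135 - 1*(-1)) = -(-4 + 9*(-135 - 1*(-1))**2 + 3*796*(-135 - 1*(-1))**2) = -(-4 + 9*(-135 + 1)**2 + 3*796*(-135 + 1)**2) = -(-4 + 9*(-134)**2 + 3*796*(-134)**2) = -(-4 + 9*17956 + 3*796*17956) = -(-4 + 161604 + 42878928) = -1*43040528 = -43040528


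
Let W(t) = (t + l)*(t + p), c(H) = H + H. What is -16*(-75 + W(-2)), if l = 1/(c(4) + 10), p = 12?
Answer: 13600/9 ≈ 1511.1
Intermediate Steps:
c(H) = 2*H
l = 1/18 (l = 1/(2*4 + 10) = 1/(8 + 10) = 1/18 ≈ 0.055556)
W(t) = (12 + t)*(1/18 + t) (W(t) = (t + 1/18)*(t + 12) = (1/18 + t)*(12 + t) = (12 + t)*(1/18 + t))
-16*(-75 + W(-2)) = -16*(-75 + (⅔ + (-2)² + (217/18)*(-2))) = -16*(-75 + (⅔ + 4 - 217/9)) = -16*(-75 - 175/9) = -16*(-850/9) = 13600/9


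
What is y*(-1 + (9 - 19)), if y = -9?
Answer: 99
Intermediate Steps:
y*(-1 + (9 - 19)) = -9*(-1 + (9 - 19)) = -9*(-1 - 10) = -9*(-11) = 99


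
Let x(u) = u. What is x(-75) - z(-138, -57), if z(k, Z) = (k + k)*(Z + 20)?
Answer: -10287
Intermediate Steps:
z(k, Z) = 2*k*(20 + Z) (z(k, Z) = (2*k)*(20 + Z) = 2*k*(20 + Z))
x(-75) - z(-138, -57) = -75 - 2*(-138)*(20 - 57) = -75 - 2*(-138)*(-37) = -75 - 1*10212 = -75 - 10212 = -10287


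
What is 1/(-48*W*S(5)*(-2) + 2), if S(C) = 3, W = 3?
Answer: 1/866 ≈ 0.0011547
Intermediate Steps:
1/(-48*W*S(5)*(-2) + 2) = 1/(-48*3*3*(-2) + 2) = 1/(-432*(-2) + 2) = 1/(-48*(-18) + 2) = 1/(864 + 2) = 1/866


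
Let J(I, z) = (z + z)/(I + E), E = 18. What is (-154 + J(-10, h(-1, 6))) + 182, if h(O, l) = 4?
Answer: 29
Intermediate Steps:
J(I, z) = 2*z/(18 + I) (J(I, z) = (z + z)/(I + 18) = (2*z)/(18 + I) = 2*z/(18 + I))
(-154 + J(-10, h(-1, 6))) + 182 = (-154 + 2*4/(18 - 10)) + 182 = (-154 + 2*4/8) + 182 = (-154 + 2*4*(⅛)) + 182 = (-154 + 1) + 182 = -153 + 182 = 29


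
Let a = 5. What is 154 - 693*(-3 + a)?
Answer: -1232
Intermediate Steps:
154 - 693*(-3 + a) = 154 - 693*(-3 + 5) = 154 - 693*2 = 154 - 99*14 = 154 - 1386 = -1232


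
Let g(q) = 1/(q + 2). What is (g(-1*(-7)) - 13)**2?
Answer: 13456/81 ≈ 166.12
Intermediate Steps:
g(q) = 1/(2 + q)
(g(-1*(-7)) - 13)**2 = (1/(2 - 1*(-7)) - 13)**2 = (1/(2 + 7) - 13)**2 = (1/9 - 13)**2 = (-116/9)**2 = 13456/81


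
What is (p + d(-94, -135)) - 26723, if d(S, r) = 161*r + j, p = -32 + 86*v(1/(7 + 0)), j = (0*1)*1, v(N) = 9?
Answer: -47716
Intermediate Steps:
j = 0 (j = 0*1 = 0)
p = 742 (p = -32 + 86*9 = -32 + 774 = 742)
d(S, r) = 161*r (d(S, r) = 161*r + 0 = 161*r)
(p + d(-94, -135)) - 26723 = (742 + 161*(-135)) - 26723 = (742 - 21735) - 26723 = -20993 - 26723 = -47716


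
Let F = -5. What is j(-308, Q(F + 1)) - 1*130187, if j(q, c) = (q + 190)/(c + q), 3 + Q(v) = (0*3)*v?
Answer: -40488039/311 ≈ -1.3019e+5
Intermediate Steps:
Q(v) = -3 (Q(v) = -3 + (0*3)*v = -3 + 0*v = -3 + 0 = -3)
j(q, c) = (190 + q)/(c + q)
j(-308, Q(F + 1)) - 1*130187 = (190 - 308)/(-3 - 308) - 1*130187 = -118/(-311) - 130187 = -1/311*(-118) - 130187 = 118/311 - 130187 = -40488039/311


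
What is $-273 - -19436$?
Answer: $19163$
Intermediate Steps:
$-273 - -19436 = -273 + 19436 = 19163$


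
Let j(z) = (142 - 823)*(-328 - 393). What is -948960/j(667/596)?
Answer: -316320/163667 ≈ -1.9327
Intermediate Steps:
j(z) = 491001 (j(z) = -681*(-721) = 491001)
-948960/j(667/596) = -948960/491001 = -948960*1/491001 = -316320/163667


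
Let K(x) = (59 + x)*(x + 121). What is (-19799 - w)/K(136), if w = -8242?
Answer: -889/3855 ≈ -0.23061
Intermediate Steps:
K(x) = (59 + x)*(121 + x)
(-19799 - w)/K(136) = (-19799 - 1*(-8242))/(7139 + 136**2 + 180*136) = (-19799 + 8242)/(7139 + 18496 + 24480) = -11557/50115 = -11557*1/50115 = -889/3855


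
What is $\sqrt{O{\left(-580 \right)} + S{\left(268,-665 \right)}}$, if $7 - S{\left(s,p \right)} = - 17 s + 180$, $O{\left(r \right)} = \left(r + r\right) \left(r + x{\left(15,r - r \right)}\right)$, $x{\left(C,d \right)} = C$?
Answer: $\sqrt{659783} \approx 812.27$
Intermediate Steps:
$O{\left(r \right)} = 2 r \left(15 + r\right)$ ($O{\left(r \right)} = \left(r + r\right) \left(r + 15\right) = 2 r \left(15 + r\right)$)
$S{\left(s,p \right)} = -173 + 17 s$ ($S{\left(s,p \right)} = 7 - \left(- 17 s + 180\right) = 7 - \left(180 - 17 s\right) = 7 + \left(-180 + 17 s\right) = -173 + 17 s$)
$\sqrt{O{\left(-580 \right)} + S{\left(268,-665 \right)}} = \sqrt{2 \left(-580\right) \left(15 - 580\right) + \left(-173 + 17 \cdot 268\right)} = \sqrt{2 \left(-580\right) \left(-565\right) + \left(-173 + 4556\right)} = \sqrt{655400 + 4383} = \sqrt{659783}$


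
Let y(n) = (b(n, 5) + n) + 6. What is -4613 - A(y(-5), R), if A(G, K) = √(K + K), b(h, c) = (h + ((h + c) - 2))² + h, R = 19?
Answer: -4613 - √38 ≈ -4619.2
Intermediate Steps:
b(h, c) = h + (-2 + c + 2*h)² (b(h, c) = (h + ((c + h) - 2))² + h = (h + (-2 + c + h))² + h = (-2 + c + 2*h)² + h = h + (-2 + c + 2*h)²)
y(n) = 6 + (3 + 2*n)² + 2*n (y(n) = ((n + (-2 + 5 + 2*n)²) + n) + 6 = ((n + (3 + 2*n)²) + n) + 6 = ((3 + 2*n)² + 2*n) + 6 = 6 + (3 + 2*n)² + 2*n)
A(G, K) = √2*√K (A(G, K) = √(2*K) = √2*√K)
-4613 - A(y(-5), R) = -4613 - √2*√19 = -4613 - √38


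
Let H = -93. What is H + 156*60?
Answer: 9267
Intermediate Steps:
H + 156*60 = -93 + 156*60 = -93 + 9360 = 9267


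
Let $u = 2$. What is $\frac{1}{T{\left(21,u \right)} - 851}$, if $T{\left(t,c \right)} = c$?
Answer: $- \frac{1}{849} \approx -0.0011779$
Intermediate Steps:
$\frac{1}{T{\left(21,u \right)} - 851} = \frac{1}{2 - 851} = \frac{1}{-849} = - \frac{1}{849}$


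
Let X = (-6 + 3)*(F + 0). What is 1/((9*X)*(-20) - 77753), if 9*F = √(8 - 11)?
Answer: -77753/6045539809 - 60*I*√3/6045539809 ≈ -1.2861e-5 - 1.719e-8*I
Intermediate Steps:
F = I*√3/9 (F = √(8 - 11)/9 = √(-3)/9 = (I*√3)/9 = I*√3/9 ≈ 0.19245*I)
X = -I*√3/3 (X = (-6 + 3)*(I*√3/9 + 0) = -I*√3/3 ≈ -0.57735*I)
1/((9*X)*(-20) - 77753) = 1/((9*(-I*√3/3))*(-20) - 77753) = 1/(-3*I*√3*(-20) - 77753) = 1/(60*I*√3 - 77753) = 1/(-77753 + 60*I*√3)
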